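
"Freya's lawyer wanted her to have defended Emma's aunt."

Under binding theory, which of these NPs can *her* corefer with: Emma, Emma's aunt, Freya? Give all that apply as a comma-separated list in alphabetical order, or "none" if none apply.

*her* is a pronoun; Principle B requires it to be free in its binding domain — the matrix clause.
— Emma: possessor inside the object DP of the clause headed by 'defended'; is c-commanded by the pronoun; coreference would bind this R-expression — blocked (Principle C).
— Emma's aunt: object of the clause headed by 'defended'; is c-commanded by the pronoun; coreference would bind this R-expression — blocked (Principle C).
— Freya: possessor inside the subject DP of the matrix clause; does not c-command the pronoun — Principle B does not apply; allowed.

Freya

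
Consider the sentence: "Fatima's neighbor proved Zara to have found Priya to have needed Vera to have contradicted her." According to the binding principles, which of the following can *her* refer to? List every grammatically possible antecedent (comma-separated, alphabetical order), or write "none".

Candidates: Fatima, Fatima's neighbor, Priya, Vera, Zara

Fatima, Fatima's neighbor, Priya, Zara

*her* is a pronoun; Principle B requires it to be free in its binding domain — the clause headed by 'contradicted'.
— Fatima: possessor inside the subject DP of the matrix clause; does not c-command the pronoun — Principle B does not apply; allowed.
— Fatima's neighbor: subject of the matrix clause; c-commands the pronoun but lies outside its binding domain — allowed.
— Priya: subject of the clause headed by 'needed'; c-commands the pronoun but lies outside its binding domain — allowed.
— Vera: subject of the clause headed by 'contradicted'; c-commands the pronoun within its binding domain — blocked (Principle B).
— Zara: subject of the clause headed by 'found'; c-commands the pronoun but lies outside its binding domain — allowed.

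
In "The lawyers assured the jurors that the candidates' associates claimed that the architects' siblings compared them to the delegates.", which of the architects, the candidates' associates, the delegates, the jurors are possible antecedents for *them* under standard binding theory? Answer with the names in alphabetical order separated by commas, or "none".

the architects, the candidates' associates, the jurors

*them* is a pronoun; Principle B requires it to be free in its binding domain — the clause headed by 'compared'.
— the architects: possessor inside the subject DP of the clause headed by 'compared'; does not c-command the pronoun — Principle B does not apply; allowed.
— the candidates' associates: subject of the clause headed by 'claimed'; c-commands the pronoun but lies outside its binding domain — allowed.
— the delegates: second object of the clause headed by 'compared'; is c-commanded by the pronoun; coreference would bind this R-expression — blocked (Principle C).
— the jurors: object of the matrix clause; c-commands the pronoun but lies outside its binding domain — allowed.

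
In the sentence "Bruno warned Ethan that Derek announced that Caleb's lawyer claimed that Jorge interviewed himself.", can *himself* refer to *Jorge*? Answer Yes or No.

Yes

*himself* is a reflexive; Principle A requires it to be bound within its binding domain — the clause headed by 'interviewed'.
— Jorge: subject of the clause headed by 'interviewed'; c-commands the reflexive within its binding domain — allowed (Principle A).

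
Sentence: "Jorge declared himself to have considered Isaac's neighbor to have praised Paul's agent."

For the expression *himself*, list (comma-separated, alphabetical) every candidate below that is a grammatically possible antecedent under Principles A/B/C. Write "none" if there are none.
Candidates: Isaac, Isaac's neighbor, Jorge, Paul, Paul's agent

*himself* is a reflexive; Principle A requires it to be bound within its binding domain — the matrix clause.
— Isaac: possessor inside the subject DP of the clause headed by 'praised'; does not c-command the reflexive — cannot bind it (Principle A).
— Isaac's neighbor: subject of the clause headed by 'praised'; does not c-command the reflexive — cannot bind it (Principle A).
— Jorge: subject of the matrix clause; c-commands the reflexive within its binding domain — allowed (Principle A).
— Paul: possessor inside the object DP of the clause headed by 'praised'; does not c-command the reflexive — cannot bind it (Principle A).
— Paul's agent: object of the clause headed by 'praised'; does not c-command the reflexive — cannot bind it (Principle A).

Jorge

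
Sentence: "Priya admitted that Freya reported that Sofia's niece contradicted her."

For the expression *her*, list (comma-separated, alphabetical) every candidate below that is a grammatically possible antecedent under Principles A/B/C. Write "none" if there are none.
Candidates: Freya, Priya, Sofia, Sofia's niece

*her* is a pronoun; Principle B requires it to be free in its binding domain — the clause headed by 'contradicted'.
— Freya: subject of the clause headed by 'reported'; c-commands the pronoun but lies outside its binding domain — allowed.
— Priya: subject of the matrix clause; c-commands the pronoun but lies outside its binding domain — allowed.
— Sofia: possessor inside the subject DP of the clause headed by 'contradicted'; does not c-command the pronoun — Principle B does not apply; allowed.
— Sofia's niece: subject of the clause headed by 'contradicted'; c-commands the pronoun within its binding domain — blocked (Principle B).

Freya, Priya, Sofia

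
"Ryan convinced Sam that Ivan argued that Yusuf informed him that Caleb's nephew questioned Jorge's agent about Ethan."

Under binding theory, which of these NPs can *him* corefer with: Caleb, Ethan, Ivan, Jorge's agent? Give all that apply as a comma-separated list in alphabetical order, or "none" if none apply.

*him* is a pronoun; Principle B requires it to be free in its binding domain — the clause headed by 'informed'.
— Caleb: possessor inside the subject DP of the clause headed by 'questioned'; is c-commanded by the pronoun; coreference would bind this R-expression — blocked (Principle C).
— Ethan: second object of the clause headed by 'questioned'; is c-commanded by the pronoun; coreference would bind this R-expression — blocked (Principle C).
— Ivan: subject of the clause headed by 'argued'; c-commands the pronoun but lies outside its binding domain — allowed.
— Jorge's agent: object of the clause headed by 'questioned'; is c-commanded by the pronoun; coreference would bind this R-expression — blocked (Principle C).

Ivan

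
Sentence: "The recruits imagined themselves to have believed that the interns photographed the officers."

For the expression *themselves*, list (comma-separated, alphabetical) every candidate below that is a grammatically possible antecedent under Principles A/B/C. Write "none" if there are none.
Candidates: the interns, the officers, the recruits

*themselves* is a reflexive; Principle A requires it to be bound within its binding domain — the matrix clause.
— the interns: subject of the clause headed by 'photographed'; does not c-command the reflexive — cannot bind it (Principle A).
— the officers: object of the clause headed by 'photographed'; does not c-command the reflexive — cannot bind it (Principle A).
— the recruits: subject of the matrix clause; c-commands the reflexive within its binding domain — allowed (Principle A).

the recruits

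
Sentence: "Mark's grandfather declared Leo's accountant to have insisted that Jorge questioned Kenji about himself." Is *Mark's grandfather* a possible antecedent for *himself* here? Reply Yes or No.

*himself* is a reflexive; Principle A requires it to be bound within its binding domain — the clause headed by 'questioned'.
— Mark's grandfather: subject of the matrix clause; c-commands the reflexive but lies outside its binding domain — cannot bind it (Principle A).

No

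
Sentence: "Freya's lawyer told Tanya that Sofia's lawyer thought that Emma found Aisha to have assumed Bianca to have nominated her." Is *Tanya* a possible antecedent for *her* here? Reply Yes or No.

*her* is a pronoun; Principle B requires it to be free in its binding domain — the clause headed by 'nominated'.
— Tanya: object of the matrix clause; c-commands the pronoun but lies outside its binding domain — allowed.

Yes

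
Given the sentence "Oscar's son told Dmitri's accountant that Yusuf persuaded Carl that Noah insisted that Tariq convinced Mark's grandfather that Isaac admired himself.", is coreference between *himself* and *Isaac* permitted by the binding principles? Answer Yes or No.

*himself* is a reflexive; Principle A requires it to be bound within its binding domain — the clause headed by 'admired'.
— Isaac: subject of the clause headed by 'admired'; c-commands the reflexive within its binding domain — allowed (Principle A).

Yes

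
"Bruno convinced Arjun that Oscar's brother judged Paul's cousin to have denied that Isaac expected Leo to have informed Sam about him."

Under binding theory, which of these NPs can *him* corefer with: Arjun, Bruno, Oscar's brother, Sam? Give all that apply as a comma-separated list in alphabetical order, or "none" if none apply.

Arjun, Bruno, Oscar's brother

*him* is a pronoun; Principle B requires it to be free in its binding domain — the clause headed by 'informed'.
— Arjun: object of the matrix clause; c-commands the pronoun but lies outside its binding domain — allowed.
— Bruno: subject of the matrix clause; c-commands the pronoun but lies outside its binding domain — allowed.
— Oscar's brother: subject of the clause headed by 'judged'; c-commands the pronoun but lies outside its binding domain — allowed.
— Sam: object of the clause headed by 'informed'; c-commands the pronoun within its binding domain — blocked (Principle B).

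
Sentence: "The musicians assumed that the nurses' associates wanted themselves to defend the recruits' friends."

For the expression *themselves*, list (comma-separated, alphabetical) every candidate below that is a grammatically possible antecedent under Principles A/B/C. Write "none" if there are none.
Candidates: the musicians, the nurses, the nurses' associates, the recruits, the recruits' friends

*themselves* is a reflexive; Principle A requires it to be bound within its binding domain — the clause headed by 'wanted'.
— the musicians: subject of the matrix clause; c-commands the reflexive but lies outside its binding domain — cannot bind it (Principle A).
— the nurses: possessor inside the subject DP of the clause headed by 'wanted'; does not c-command the reflexive — cannot bind it (Principle A).
— the nurses' associates: subject of the clause headed by 'wanted'; c-commands the reflexive within its binding domain — allowed (Principle A).
— the recruits: possessor inside the object DP of the clause headed by 'defend'; does not c-command the reflexive — cannot bind it (Principle A).
— the recruits' friends: object of the clause headed by 'defend'; does not c-command the reflexive — cannot bind it (Principle A).

the nurses' associates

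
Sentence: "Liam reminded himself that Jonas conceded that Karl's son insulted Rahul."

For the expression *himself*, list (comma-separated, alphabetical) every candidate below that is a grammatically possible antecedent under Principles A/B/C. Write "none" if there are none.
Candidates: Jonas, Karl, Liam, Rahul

*himself* is a reflexive; Principle A requires it to be bound within its binding domain — the matrix clause.
— Jonas: subject of the clause headed by 'conceded'; does not c-command the reflexive — cannot bind it (Principle A).
— Karl: possessor inside the subject DP of the clause headed by 'insulted'; does not c-command the reflexive — cannot bind it (Principle A).
— Liam: subject of the matrix clause; c-commands the reflexive within its binding domain — allowed (Principle A).
— Rahul: object of the clause headed by 'insulted'; does not c-command the reflexive — cannot bind it (Principle A).

Liam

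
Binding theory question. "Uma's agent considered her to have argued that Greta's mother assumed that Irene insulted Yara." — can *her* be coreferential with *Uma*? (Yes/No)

*her* is a pronoun; Principle B requires it to be free in its binding domain — the matrix clause.
— Uma: possessor inside the subject DP of the matrix clause; does not c-command the pronoun — Principle B does not apply; allowed.

Yes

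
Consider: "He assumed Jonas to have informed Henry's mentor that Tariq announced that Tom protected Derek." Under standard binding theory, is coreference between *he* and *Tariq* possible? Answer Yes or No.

*Tariq* is an R-expression; Principle C requires it to be free (not bound by any c-commanding expression).
— he: subject of the matrix clause; the pronoun c-commands the R-expression — coreference blocked (Principle C).

No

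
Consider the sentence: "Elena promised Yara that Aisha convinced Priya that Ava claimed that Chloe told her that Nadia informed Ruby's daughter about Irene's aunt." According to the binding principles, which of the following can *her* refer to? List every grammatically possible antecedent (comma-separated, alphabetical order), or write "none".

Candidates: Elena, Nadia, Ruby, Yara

*her* is a pronoun; Principle B requires it to be free in its binding domain — the clause headed by 'told'.
— Elena: subject of the matrix clause; c-commands the pronoun but lies outside its binding domain — allowed.
— Nadia: subject of the clause headed by 'informed'; is c-commanded by the pronoun; coreference would bind this R-expression — blocked (Principle C).
— Ruby: possessor inside the object DP of the clause headed by 'informed'; is c-commanded by the pronoun; coreference would bind this R-expression — blocked (Principle C).
— Yara: object of the matrix clause; c-commands the pronoun but lies outside its binding domain — allowed.

Elena, Yara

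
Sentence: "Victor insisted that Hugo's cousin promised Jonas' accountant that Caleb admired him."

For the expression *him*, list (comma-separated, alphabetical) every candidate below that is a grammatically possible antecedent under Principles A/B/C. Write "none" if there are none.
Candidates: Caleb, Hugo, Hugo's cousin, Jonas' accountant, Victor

Hugo, Hugo's cousin, Jonas' accountant, Victor

*him* is a pronoun; Principle B requires it to be free in its binding domain — the clause headed by 'admired'.
— Caleb: subject of the clause headed by 'admired'; c-commands the pronoun within its binding domain — blocked (Principle B).
— Hugo: possessor inside the subject DP of the clause headed by 'promised'; does not c-command the pronoun — Principle B does not apply; allowed.
— Hugo's cousin: subject of the clause headed by 'promised'; c-commands the pronoun but lies outside its binding domain — allowed.
— Jonas' accountant: object of the clause headed by 'promised'; c-commands the pronoun but lies outside its binding domain — allowed.
— Victor: subject of the matrix clause; c-commands the pronoun but lies outside its binding domain — allowed.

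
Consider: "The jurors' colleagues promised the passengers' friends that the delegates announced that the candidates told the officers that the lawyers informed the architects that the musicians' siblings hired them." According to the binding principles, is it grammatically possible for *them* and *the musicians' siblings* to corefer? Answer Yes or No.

No

*them* is a pronoun; Principle B requires it to be free in its binding domain — the clause headed by 'hired'.
— the musicians' siblings: subject of the clause headed by 'hired'; c-commands the pronoun within its binding domain — blocked (Principle B).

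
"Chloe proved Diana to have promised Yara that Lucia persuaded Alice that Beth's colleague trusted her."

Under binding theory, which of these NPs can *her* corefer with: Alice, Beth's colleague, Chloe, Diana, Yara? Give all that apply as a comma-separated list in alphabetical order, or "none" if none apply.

*her* is a pronoun; Principle B requires it to be free in its binding domain — the clause headed by 'trusted'.
— Alice: object of the clause headed by 'persuaded'; c-commands the pronoun but lies outside its binding domain — allowed.
— Beth's colleague: subject of the clause headed by 'trusted'; c-commands the pronoun within its binding domain — blocked (Principle B).
— Chloe: subject of the matrix clause; c-commands the pronoun but lies outside its binding domain — allowed.
— Diana: subject of the clause headed by 'promised'; c-commands the pronoun but lies outside its binding domain — allowed.
— Yara: object of the clause headed by 'promised'; c-commands the pronoun but lies outside its binding domain — allowed.

Alice, Chloe, Diana, Yara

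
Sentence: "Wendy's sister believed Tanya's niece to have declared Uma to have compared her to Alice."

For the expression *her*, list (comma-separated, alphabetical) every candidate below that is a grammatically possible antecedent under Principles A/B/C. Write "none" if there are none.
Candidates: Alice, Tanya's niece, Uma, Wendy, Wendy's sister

*her* is a pronoun; Principle B requires it to be free in its binding domain — the clause headed by 'compared'.
— Alice: second object of the clause headed by 'compared'; is c-commanded by the pronoun; coreference would bind this R-expression — blocked (Principle C).
— Tanya's niece: subject of the clause headed by 'declared'; c-commands the pronoun but lies outside its binding domain — allowed.
— Uma: subject of the clause headed by 'compared'; c-commands the pronoun within its binding domain — blocked (Principle B).
— Wendy: possessor inside the subject DP of the matrix clause; does not c-command the pronoun — Principle B does not apply; allowed.
— Wendy's sister: subject of the matrix clause; c-commands the pronoun but lies outside its binding domain — allowed.

Tanya's niece, Wendy, Wendy's sister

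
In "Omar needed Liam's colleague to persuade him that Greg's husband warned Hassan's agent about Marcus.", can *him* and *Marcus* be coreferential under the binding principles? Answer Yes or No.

No

*Marcus* is an R-expression; Principle C requires it to be free (not bound by any c-commanding expression).
— him: object of the clause headed by 'persuade'; the pronoun c-commands the R-expression — coreference blocked (Principle C).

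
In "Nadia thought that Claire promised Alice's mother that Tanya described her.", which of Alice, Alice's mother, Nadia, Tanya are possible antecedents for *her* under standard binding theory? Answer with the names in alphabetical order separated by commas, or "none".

Alice, Alice's mother, Nadia

*her* is a pronoun; Principle B requires it to be free in its binding domain — the clause headed by 'described'.
— Alice: possessor inside the object DP of the clause headed by 'promised'; does not c-command the pronoun — Principle B does not apply; allowed.
— Alice's mother: object of the clause headed by 'promised'; c-commands the pronoun but lies outside its binding domain — allowed.
— Nadia: subject of the matrix clause; c-commands the pronoun but lies outside its binding domain — allowed.
— Tanya: subject of the clause headed by 'described'; c-commands the pronoun within its binding domain — blocked (Principle B).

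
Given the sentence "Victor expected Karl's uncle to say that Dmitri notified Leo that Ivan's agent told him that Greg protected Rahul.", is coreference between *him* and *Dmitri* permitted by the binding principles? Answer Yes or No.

Yes

*him* is a pronoun; Principle B requires it to be free in its binding domain — the clause headed by 'told'.
— Dmitri: subject of the clause headed by 'notified'; c-commands the pronoun but lies outside its binding domain — allowed.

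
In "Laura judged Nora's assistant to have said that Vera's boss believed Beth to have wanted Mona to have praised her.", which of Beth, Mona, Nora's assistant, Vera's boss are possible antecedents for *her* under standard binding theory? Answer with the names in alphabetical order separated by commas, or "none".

Beth, Nora's assistant, Vera's boss

*her* is a pronoun; Principle B requires it to be free in its binding domain — the clause headed by 'praised'.
— Beth: subject of the clause headed by 'wanted'; c-commands the pronoun but lies outside its binding domain — allowed.
— Mona: subject of the clause headed by 'praised'; c-commands the pronoun within its binding domain — blocked (Principle B).
— Nora's assistant: subject of the clause headed by 'said'; c-commands the pronoun but lies outside its binding domain — allowed.
— Vera's boss: subject of the clause headed by 'believed'; c-commands the pronoun but lies outside its binding domain — allowed.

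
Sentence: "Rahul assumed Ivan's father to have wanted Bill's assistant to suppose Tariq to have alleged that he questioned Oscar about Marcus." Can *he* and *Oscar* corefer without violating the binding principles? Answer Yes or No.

No

*Oscar* is an R-expression; Principle C requires it to be free (not bound by any c-commanding expression).
— he: subject of the clause headed by 'questioned'; the pronoun c-commands the R-expression — coreference blocked (Principle C).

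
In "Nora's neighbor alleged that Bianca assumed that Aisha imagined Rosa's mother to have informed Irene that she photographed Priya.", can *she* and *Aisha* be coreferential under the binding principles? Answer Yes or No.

*Aisha* is an R-expression; Principle C requires it to be free (not bound by any c-commanding expression).
— she: subject of the clause headed by 'photographed'; the pronoun does not c-command the R-expression — coreference allowed.

Yes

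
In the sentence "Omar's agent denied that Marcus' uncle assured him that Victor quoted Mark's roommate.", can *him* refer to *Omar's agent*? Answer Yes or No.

*him* is a pronoun; Principle B requires it to be free in its binding domain — the clause headed by 'assured'.
— Omar's agent: subject of the matrix clause; c-commands the pronoun but lies outside its binding domain — allowed.

Yes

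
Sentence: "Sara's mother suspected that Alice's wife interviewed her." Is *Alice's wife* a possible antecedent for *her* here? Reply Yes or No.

*her* is a pronoun; Principle B requires it to be free in its binding domain — the clause headed by 'interviewed'.
— Alice's wife: subject of the clause headed by 'interviewed'; c-commands the pronoun within its binding domain — blocked (Principle B).

No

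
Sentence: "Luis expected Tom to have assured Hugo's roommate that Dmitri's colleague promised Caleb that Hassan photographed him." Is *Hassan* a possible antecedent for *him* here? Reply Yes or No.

No

*him* is a pronoun; Principle B requires it to be free in its binding domain — the clause headed by 'photographed'.
— Hassan: subject of the clause headed by 'photographed'; c-commands the pronoun within its binding domain — blocked (Principle B).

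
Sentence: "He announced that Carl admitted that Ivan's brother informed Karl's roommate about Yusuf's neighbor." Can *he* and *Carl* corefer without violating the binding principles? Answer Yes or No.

*Carl* is an R-expression; Principle C requires it to be free (not bound by any c-commanding expression).
— he: subject of the matrix clause; the pronoun c-commands the R-expression — coreference blocked (Principle C).

No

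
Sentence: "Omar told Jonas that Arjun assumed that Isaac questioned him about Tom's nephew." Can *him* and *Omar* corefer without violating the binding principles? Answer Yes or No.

*Omar* is an R-expression; Principle C requires it to be free (not bound by any c-commanding expression).
— him: object of the clause headed by 'questioned'; the pronoun does not c-command the R-expression — coreference allowed.

Yes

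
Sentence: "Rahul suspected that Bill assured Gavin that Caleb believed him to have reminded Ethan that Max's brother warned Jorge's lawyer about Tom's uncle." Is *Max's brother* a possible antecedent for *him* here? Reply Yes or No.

*him* is a pronoun; Principle B requires it to be free in its binding domain — the clause headed by 'believed'.
— Max's brother: subject of the clause headed by 'warned'; is c-commanded by the pronoun; coreference would bind this R-expression — blocked (Principle C).

No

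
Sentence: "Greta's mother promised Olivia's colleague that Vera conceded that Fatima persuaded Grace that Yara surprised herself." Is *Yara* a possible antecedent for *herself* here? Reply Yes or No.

Yes

*herself* is a reflexive; Principle A requires it to be bound within its binding domain — the clause headed by 'surprised'.
— Yara: subject of the clause headed by 'surprised'; c-commands the reflexive within its binding domain — allowed (Principle A).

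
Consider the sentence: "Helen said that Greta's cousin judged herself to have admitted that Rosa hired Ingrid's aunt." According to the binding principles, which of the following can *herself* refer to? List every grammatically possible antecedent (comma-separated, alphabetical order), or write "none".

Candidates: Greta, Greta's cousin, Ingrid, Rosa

*herself* is a reflexive; Principle A requires it to be bound within its binding domain — the clause headed by 'judged'.
— Greta: possessor inside the subject DP of the clause headed by 'judged'; does not c-command the reflexive — cannot bind it (Principle A).
— Greta's cousin: subject of the clause headed by 'judged'; c-commands the reflexive within its binding domain — allowed (Principle A).
— Ingrid: possessor inside the object DP of the clause headed by 'hired'; does not c-command the reflexive — cannot bind it (Principle A).
— Rosa: subject of the clause headed by 'hired'; does not c-command the reflexive — cannot bind it (Principle A).

Greta's cousin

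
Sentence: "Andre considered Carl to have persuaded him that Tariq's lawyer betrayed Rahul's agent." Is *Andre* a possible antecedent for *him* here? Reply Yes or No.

Yes

*him* is a pronoun; Principle B requires it to be free in its binding domain — the clause headed by 'persuaded'.
— Andre: subject of the matrix clause; c-commands the pronoun but lies outside its binding domain — allowed.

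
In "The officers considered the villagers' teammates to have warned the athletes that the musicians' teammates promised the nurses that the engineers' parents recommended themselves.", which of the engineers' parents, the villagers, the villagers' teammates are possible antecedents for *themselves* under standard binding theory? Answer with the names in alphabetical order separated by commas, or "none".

*themselves* is a reflexive; Principle A requires it to be bound within its binding domain — the clause headed by 'recommended'.
— the engineers' parents: subject of the clause headed by 'recommended'; c-commands the reflexive within its binding domain — allowed (Principle A).
— the villagers: possessor inside the subject DP of the clause headed by 'warned'; does not c-command the reflexive — cannot bind it (Principle A).
— the villagers' teammates: subject of the clause headed by 'warned'; c-commands the reflexive but lies outside its binding domain — cannot bind it (Principle A).

the engineers' parents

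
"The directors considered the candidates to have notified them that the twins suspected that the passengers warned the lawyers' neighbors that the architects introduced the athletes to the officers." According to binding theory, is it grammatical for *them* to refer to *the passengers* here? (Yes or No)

*the passengers* is an R-expression; Principle C requires it to be free (not bound by any c-commanding expression).
— them: object of the clause headed by 'notified'; the pronoun c-commands the R-expression — coreference blocked (Principle C).

No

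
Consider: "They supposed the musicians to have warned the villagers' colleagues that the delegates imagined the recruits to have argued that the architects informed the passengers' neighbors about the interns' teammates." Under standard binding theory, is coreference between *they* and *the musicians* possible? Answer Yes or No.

*the musicians* is an R-expression; Principle C requires it to be free (not bound by any c-commanding expression).
— they: subject of the matrix clause; the pronoun c-commands the R-expression — coreference blocked (Principle C).

No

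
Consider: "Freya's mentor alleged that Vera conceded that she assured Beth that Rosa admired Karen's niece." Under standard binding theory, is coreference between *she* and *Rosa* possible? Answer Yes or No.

*Rosa* is an R-expression; Principle C requires it to be free (not bound by any c-commanding expression).
— she: subject of the clause headed by 'assured'; the pronoun c-commands the R-expression — coreference blocked (Principle C).

No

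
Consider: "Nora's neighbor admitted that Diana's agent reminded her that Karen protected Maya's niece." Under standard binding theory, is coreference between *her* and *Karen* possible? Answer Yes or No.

No

*Karen* is an R-expression; Principle C requires it to be free (not bound by any c-commanding expression).
— her: object of the clause headed by 'reminded'; the pronoun c-commands the R-expression — coreference blocked (Principle C).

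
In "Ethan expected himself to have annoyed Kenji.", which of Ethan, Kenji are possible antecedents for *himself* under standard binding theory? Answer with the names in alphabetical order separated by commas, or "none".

*himself* is a reflexive; Principle A requires it to be bound within its binding domain — the matrix clause.
— Ethan: subject of the matrix clause; c-commands the reflexive within its binding domain — allowed (Principle A).
— Kenji: object of the clause headed by 'annoyed'; does not c-command the reflexive — cannot bind it (Principle A).

Ethan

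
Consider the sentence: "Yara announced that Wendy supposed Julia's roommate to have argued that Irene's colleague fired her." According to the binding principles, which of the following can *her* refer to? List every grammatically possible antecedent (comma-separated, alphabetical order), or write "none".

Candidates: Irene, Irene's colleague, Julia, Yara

*her* is a pronoun; Principle B requires it to be free in its binding domain — the clause headed by 'fired'.
— Irene: possessor inside the subject DP of the clause headed by 'fired'; does not c-command the pronoun — Principle B does not apply; allowed.
— Irene's colleague: subject of the clause headed by 'fired'; c-commands the pronoun within its binding domain — blocked (Principle B).
— Julia: possessor inside the subject DP of the clause headed by 'argued'; does not c-command the pronoun — Principle B does not apply; allowed.
— Yara: subject of the matrix clause; c-commands the pronoun but lies outside its binding domain — allowed.

Irene, Julia, Yara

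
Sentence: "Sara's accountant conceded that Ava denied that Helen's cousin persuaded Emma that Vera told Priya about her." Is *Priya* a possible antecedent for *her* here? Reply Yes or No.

*her* is a pronoun; Principle B requires it to be free in its binding domain — the clause headed by 'told'.
— Priya: object of the clause headed by 'told'; c-commands the pronoun within its binding domain — blocked (Principle B).

No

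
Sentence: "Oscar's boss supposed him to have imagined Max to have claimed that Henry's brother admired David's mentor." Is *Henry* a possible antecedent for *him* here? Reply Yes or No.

*him* is a pronoun; Principle B requires it to be free in its binding domain — the matrix clause.
— Henry: possessor inside the subject DP of the clause headed by 'admired'; is c-commanded by the pronoun; coreference would bind this R-expression — blocked (Principle C).

No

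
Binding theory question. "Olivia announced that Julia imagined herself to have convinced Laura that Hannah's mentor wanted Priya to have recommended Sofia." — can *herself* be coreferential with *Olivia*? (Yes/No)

No

*herself* is a reflexive; Principle A requires it to be bound within its binding domain — the clause headed by 'imagined'.
— Olivia: subject of the matrix clause; c-commands the reflexive but lies outside its binding domain — cannot bind it (Principle A).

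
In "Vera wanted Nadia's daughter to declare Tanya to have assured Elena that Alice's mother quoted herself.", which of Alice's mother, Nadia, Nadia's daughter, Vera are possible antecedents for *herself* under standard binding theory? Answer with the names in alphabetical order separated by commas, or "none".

Alice's mother

*herself* is a reflexive; Principle A requires it to be bound within its binding domain — the clause headed by 'quoted'.
— Alice's mother: subject of the clause headed by 'quoted'; c-commands the reflexive within its binding domain — allowed (Principle A).
— Nadia: possessor inside the subject DP of the clause headed by 'declare'; does not c-command the reflexive — cannot bind it (Principle A).
— Nadia's daughter: subject of the clause headed by 'declare'; c-commands the reflexive but lies outside its binding domain — cannot bind it (Principle A).
— Vera: subject of the matrix clause; c-commands the reflexive but lies outside its binding domain — cannot bind it (Principle A).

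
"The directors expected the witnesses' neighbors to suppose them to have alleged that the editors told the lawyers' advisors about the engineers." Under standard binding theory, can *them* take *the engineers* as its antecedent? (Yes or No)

*them* is a pronoun; Principle B requires it to be free in its binding domain — the clause headed by 'suppose'.
— the engineers: second object of the clause headed by 'told'; is c-commanded by the pronoun; coreference would bind this R-expression — blocked (Principle C).

No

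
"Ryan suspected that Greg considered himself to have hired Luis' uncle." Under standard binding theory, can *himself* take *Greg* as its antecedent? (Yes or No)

Yes

*himself* is a reflexive; Principle A requires it to be bound within its binding domain — the clause headed by 'considered'.
— Greg: subject of the clause headed by 'considered'; c-commands the reflexive within its binding domain — allowed (Principle A).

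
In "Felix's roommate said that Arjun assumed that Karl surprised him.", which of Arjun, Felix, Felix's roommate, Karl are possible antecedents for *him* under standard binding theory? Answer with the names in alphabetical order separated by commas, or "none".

*him* is a pronoun; Principle B requires it to be free in its binding domain — the clause headed by 'surprised'.
— Arjun: subject of the clause headed by 'assumed'; c-commands the pronoun but lies outside its binding domain — allowed.
— Felix: possessor inside the subject DP of the matrix clause; does not c-command the pronoun — Principle B does not apply; allowed.
— Felix's roommate: subject of the matrix clause; c-commands the pronoun but lies outside its binding domain — allowed.
— Karl: subject of the clause headed by 'surprised'; c-commands the pronoun within its binding domain — blocked (Principle B).

Arjun, Felix, Felix's roommate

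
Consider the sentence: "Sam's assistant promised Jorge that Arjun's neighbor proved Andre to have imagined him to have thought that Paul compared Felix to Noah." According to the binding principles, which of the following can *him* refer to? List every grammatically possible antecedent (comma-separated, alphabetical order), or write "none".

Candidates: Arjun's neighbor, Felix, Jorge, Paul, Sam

Arjun's neighbor, Jorge, Sam

*him* is a pronoun; Principle B requires it to be free in its binding domain — the clause headed by 'imagined'.
— Arjun's neighbor: subject of the clause headed by 'proved'; c-commands the pronoun but lies outside its binding domain — allowed.
— Felix: object of the clause headed by 'compared'; is c-commanded by the pronoun; coreference would bind this R-expression — blocked (Principle C).
— Jorge: object of the matrix clause; c-commands the pronoun but lies outside its binding domain — allowed.
— Paul: subject of the clause headed by 'compared'; is c-commanded by the pronoun; coreference would bind this R-expression — blocked (Principle C).
— Sam: possessor inside the subject DP of the matrix clause; does not c-command the pronoun — Principle B does not apply; allowed.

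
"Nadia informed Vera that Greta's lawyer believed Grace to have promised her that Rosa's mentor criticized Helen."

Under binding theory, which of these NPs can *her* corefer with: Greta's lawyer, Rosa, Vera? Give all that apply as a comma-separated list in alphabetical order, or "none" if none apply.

Greta's lawyer, Vera

*her* is a pronoun; Principle B requires it to be free in its binding domain — the clause headed by 'promised'.
— Greta's lawyer: subject of the clause headed by 'believed'; c-commands the pronoun but lies outside its binding domain — allowed.
— Rosa: possessor inside the subject DP of the clause headed by 'criticized'; is c-commanded by the pronoun; coreference would bind this R-expression — blocked (Principle C).
— Vera: object of the matrix clause; c-commands the pronoun but lies outside its binding domain — allowed.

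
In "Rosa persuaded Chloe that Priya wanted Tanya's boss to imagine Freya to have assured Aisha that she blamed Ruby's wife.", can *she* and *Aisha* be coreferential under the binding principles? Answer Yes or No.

Yes

*Aisha* is an R-expression; Principle C requires it to be free (not bound by any c-commanding expression).
— she: subject of the clause headed by 'blamed'; the pronoun does not c-command the R-expression — coreference allowed.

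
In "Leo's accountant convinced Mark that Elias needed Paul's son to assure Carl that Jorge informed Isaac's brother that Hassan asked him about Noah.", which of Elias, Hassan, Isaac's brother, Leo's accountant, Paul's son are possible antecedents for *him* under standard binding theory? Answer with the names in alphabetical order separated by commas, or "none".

Elias, Isaac's brother, Leo's accountant, Paul's son

*him* is a pronoun; Principle B requires it to be free in its binding domain — the clause headed by 'asked'.
— Elias: subject of the clause headed by 'needed'; c-commands the pronoun but lies outside its binding domain — allowed.
— Hassan: subject of the clause headed by 'asked'; c-commands the pronoun within its binding domain — blocked (Principle B).
— Isaac's brother: object of the clause headed by 'informed'; c-commands the pronoun but lies outside its binding domain — allowed.
— Leo's accountant: subject of the matrix clause; c-commands the pronoun but lies outside its binding domain — allowed.
— Paul's son: subject of the clause headed by 'assure'; c-commands the pronoun but lies outside its binding domain — allowed.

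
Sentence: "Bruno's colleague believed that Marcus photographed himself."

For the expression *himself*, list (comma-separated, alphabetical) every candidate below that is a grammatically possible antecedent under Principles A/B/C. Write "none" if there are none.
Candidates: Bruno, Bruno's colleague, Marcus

*himself* is a reflexive; Principle A requires it to be bound within its binding domain — the clause headed by 'photographed'.
— Bruno: possessor inside the subject DP of the matrix clause; does not c-command the reflexive — cannot bind it (Principle A).
— Bruno's colleague: subject of the matrix clause; c-commands the reflexive but lies outside its binding domain — cannot bind it (Principle A).
— Marcus: subject of the clause headed by 'photographed'; c-commands the reflexive within its binding domain — allowed (Principle A).

Marcus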